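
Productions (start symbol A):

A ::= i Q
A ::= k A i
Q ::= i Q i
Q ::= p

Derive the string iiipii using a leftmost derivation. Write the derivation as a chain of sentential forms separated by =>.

A => iQ   [A ::= i Q]
iQ => iiQi   [Q ::= i Q i]
iiQi => iiiQii   [Q ::= i Q i]
iiiQii => iiipii   [Q ::= p]

A=>iQ=>iiQi=>iiiQii=>iiipii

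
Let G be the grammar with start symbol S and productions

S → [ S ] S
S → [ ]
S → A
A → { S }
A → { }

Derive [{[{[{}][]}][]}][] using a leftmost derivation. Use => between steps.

S => [S]S   [S → [ S ] S]
[S]S => [A]S   [S → A]
[A]S => [{S}]S   [A → { S }]
[{S}]S => [{[S]S}]S   [S → [ S ] S]
[{[S]S}]S => [{[A]S}]S   [S → A]
[{[A]S}]S => [{[{S}]S}]S   [A → { S }]
[{[{S}]S}]S => [{[{[S]S}]S}]S   [S → [ S ] S]
[{[{[S]S}]S}]S => [{[{[A]S}]S}]S   [S → A]
[{[{[A]S}]S}]S => [{[{[{}]S}]S}]S   [A → { }]
[{[{[{}]S}]S}]S => [{[{[{}][]}]S}]S   [S → [ ]]
[{[{[{}][]}]S}]S => [{[{[{}][]}][]}]S   [S → [ ]]
[{[{[{}][]}][]}]S => [{[{[{}][]}][]}][]   [S → [ ]]

S => [S]S => [A]S => [{S}]S => [{[S]S}]S => [{[A]S}]S => [{[{S}]S}]S => [{[{[S]S}]S}]S => [{[{[A]S}]S}]S => [{[{[{}]S}]S}]S => [{[{[{}][]}]S}]S => [{[{[{}][]}][]}]S => [{[{[{}][]}][]}][]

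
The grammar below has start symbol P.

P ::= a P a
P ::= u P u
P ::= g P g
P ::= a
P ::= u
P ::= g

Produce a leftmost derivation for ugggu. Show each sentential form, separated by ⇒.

P ⇒ uPu   [P ::= u P u]
uPu ⇒ ugPgu   [P ::= g P g]
ugPgu ⇒ ugggu   [P ::= g]

P ⇒ uPu ⇒ ugPgu ⇒ ugggu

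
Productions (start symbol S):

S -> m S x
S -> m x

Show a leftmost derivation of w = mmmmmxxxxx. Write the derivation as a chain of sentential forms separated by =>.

S => mSx   [S -> m S x]
mSx => mmSxx   [S -> m S x]
mmSxx => mmmSxxx   [S -> m S x]
mmmSxxx => mmmmSxxxx   [S -> m S x]
mmmmSxxxx => mmmmmxxxxx   [S -> m x]

S => mSx => mmSxx => mmmSxxx => mmmmSxxxx => mmmmmxxxxx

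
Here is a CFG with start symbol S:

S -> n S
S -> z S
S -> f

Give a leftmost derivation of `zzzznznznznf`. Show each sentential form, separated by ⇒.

S ⇒ zS ⇒ zzS ⇒ zzzS ⇒ zzzzS ⇒ zzzznS ⇒ zzzznzS ⇒ zzzznznS ⇒ zzzznznzS ⇒ zzzznznznS ⇒ zzzznznznzS ⇒ zzzznznznznS ⇒ zzzznznznznf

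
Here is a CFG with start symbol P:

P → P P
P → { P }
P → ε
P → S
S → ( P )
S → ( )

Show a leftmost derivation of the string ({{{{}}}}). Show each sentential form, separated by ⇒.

P ⇒ PP ⇒ SP ⇒ (P)P ⇒ ({P})P ⇒ ({{P}})P ⇒ ({{{P}}})P ⇒ ({{{{P}}}})P ⇒ ({{{{}}}})P ⇒ ({{{{}}}})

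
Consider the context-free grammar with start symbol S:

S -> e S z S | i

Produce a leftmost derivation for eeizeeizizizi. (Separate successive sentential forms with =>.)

S => eSzS   [S -> e S z S]
eSzS => eeSzSzS   [S -> e S z S]
eeSzSzS => eeizSzS   [S -> i]
eeizSzS => eeizeSzSzS   [S -> e S z S]
eeizeSzSzS => eeizeeSzSzSzS   [S -> e S z S]
eeizeeSzSzSzS => eeizeeizSzSzS   [S -> i]
eeizeeizSzSzS => eeizeeizizSzS   [S -> i]
eeizeeizizSzS => eeizeeizizizS   [S -> i]
eeizeeizizizS => eeizeeizizizi   [S -> i]

S=>eSzS=>eeSzSzS=>eeizSzS=>eeizeSzSzS=>eeizeeSzSzSzS=>eeizeeizSzSzS=>eeizeeizizSzS=>eeizeeizizizS=>eeizeeizizizi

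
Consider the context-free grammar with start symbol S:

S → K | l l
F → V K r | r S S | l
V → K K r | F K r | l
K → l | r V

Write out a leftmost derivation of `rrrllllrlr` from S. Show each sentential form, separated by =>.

S => K   [S → K]
K => rV   [K → r V]
rV => rKKr   [V → K K r]
rKKr => rrVKr   [K → r V]
rrVKr => rrFKrKr   [V → F K r]
rrFKrKr => rrrSSKrKr   [F → r S S]
rrrSSKrKr => rrrKSKrKr   [S → K]
rrrKSKrKr => rrrlSKrKr   [K → l]
rrrlSKrKr => rrrlllKrKr   [S → l l]
rrrlllKrKr => rrrllllrKr   [K → l]
rrrllllrKr => rrrllllrlr   [K → l]

S => K => rV => rKKr => rrVKr => rrFKrKr => rrrSSKrKr => rrrKSKrKr => rrrlSKrKr => rrrlllKrKr => rrrllllrKr => rrrllllrlr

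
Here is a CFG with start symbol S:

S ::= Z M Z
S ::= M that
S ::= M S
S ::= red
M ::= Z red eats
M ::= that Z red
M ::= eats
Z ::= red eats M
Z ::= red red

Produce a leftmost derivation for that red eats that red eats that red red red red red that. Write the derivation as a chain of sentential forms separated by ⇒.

S ⇒ M that ⇒ that Z red that ⇒ that red eats M red that ⇒ that red eats that Z red red that ⇒ that red eats that red eats M red red that ⇒ that red eats that red eats that Z red red red that ⇒ that red eats that red eats that red red red red red that

S ⇒ M that   [S ::= M that]
M that ⇒ that Z red that   [M ::= that Z red]
that Z red that ⇒ that red eats M red that   [Z ::= red eats M]
that red eats M red that ⇒ that red eats that Z red red that   [M ::= that Z red]
that red eats that Z red red that ⇒ that red eats that red eats M red red that   [Z ::= red eats M]
that red eats that red eats M red red that ⇒ that red eats that red eats that Z red red red that   [M ::= that Z red]
that red eats that red eats that Z red red red that ⇒ that red eats that red eats that red red red red red that   [Z ::= red red]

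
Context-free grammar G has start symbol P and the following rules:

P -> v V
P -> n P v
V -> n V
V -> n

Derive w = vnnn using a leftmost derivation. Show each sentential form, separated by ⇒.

P ⇒ vV ⇒ vnV ⇒ vnnV ⇒ vnnn

P ⇒ vV   [P -> v V]
vV ⇒ vnV   [V -> n V]
vnV ⇒ vnnV   [V -> n V]
vnnV ⇒ vnnn   [V -> n]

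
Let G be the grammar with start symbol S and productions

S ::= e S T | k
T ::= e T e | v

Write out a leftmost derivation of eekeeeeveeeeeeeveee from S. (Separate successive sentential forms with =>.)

S => eST   [S ::= e S T]
eST => eeSTT   [S ::= e S T]
eeSTT => eekTT   [S ::= k]
eekTT => eekeTeT   [T ::= e T e]
eekeTeT => eekeeTeeT   [T ::= e T e]
eekeeTeeT => eekeeeTeeeT   [T ::= e T e]
eekeeeTeeeT => eekeeeeTeeeeT   [T ::= e T e]
eekeeeeTeeeeT => eekeeeeveeeeT   [T ::= v]
eekeeeeveeeeT => eekeeeeveeeeeTe   [T ::= e T e]
eekeeeeveeeeeTe => eekeeeeveeeeeeTee   [T ::= e T e]
eekeeeeveeeeeeTee => eekeeeeveeeeeeeTeee   [T ::= e T e]
eekeeeeveeeeeeeTeee => eekeeeeveeeeeeeveee   [T ::= v]

S=>eST=>eeSTT=>eekTT=>eekeTeT=>eekeeTeeT=>eekeeeTeeeT=>eekeeeeTeeeeT=>eekeeeeveeeeT=>eekeeeeveeeeeTe=>eekeeeeveeeeeeTee=>eekeeeeveeeeeeeTeee=>eekeeeeveeeeeeeveee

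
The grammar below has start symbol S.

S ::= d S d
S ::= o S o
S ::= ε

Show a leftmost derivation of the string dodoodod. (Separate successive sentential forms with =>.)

S => dSd   [S ::= d S d]
dSd => doSod   [S ::= o S o]
doSod => dodSdod   [S ::= d S d]
dodSdod => dodoSodod   [S ::= o S o]
dodoSodod => dodoodod   [S ::= ε]

S=>dSd=>doSod=>dodSdod=>dodoSodod=>dodoodod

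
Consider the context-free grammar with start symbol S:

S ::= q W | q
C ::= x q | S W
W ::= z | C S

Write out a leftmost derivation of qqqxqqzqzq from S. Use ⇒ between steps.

S ⇒ qW ⇒ qCS ⇒ qSWS ⇒ qqWWS ⇒ qqCSWS ⇒ qqSWSWS ⇒ qqqWWSWS ⇒ qqqCSWSWS ⇒ qqqxqSWSWS ⇒ qqqxqqWSWS ⇒ qqqxqqzSWS ⇒ qqqxqqzqWS ⇒ qqqxqqzqzS ⇒ qqqxqqzqzq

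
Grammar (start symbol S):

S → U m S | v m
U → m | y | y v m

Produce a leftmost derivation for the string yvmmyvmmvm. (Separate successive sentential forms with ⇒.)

S ⇒ UmS   [S → U m S]
UmS ⇒ yvmmS   [U → y v m]
yvmmS ⇒ yvmmUmS   [S → U m S]
yvmmUmS ⇒ yvmmyvmmS   [U → y v m]
yvmmyvmmS ⇒ yvmmyvmmvm   [S → v m]

S⇒UmS⇒yvmmS⇒yvmmUmS⇒yvmmyvmmS⇒yvmmyvmmvm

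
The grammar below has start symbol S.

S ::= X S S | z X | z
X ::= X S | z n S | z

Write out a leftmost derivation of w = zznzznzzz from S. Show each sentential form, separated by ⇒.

S ⇒ zX   [S ::= z X]
zX ⇒ zznS   [X ::= z n S]
zznS ⇒ zznzX   [S ::= z X]
zznzX ⇒ zznzXS   [X ::= X S]
zznzXS ⇒ zznzznSS   [X ::= z n S]
zznzznSS ⇒ zznzznzXS   [S ::= z X]
zznzznzXS ⇒ zznzznzzS   [X ::= z]
zznzznzzS ⇒ zznzznzzz   [S ::= z]

S⇒zX⇒zznS⇒zznzX⇒zznzXS⇒zznzznSS⇒zznzznzXS⇒zznzznzzS⇒zznzznzzz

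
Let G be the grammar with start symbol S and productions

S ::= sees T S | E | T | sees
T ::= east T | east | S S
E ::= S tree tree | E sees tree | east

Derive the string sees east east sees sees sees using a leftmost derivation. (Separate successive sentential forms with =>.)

S => sees T S   [S ::= sees T S]
sees T S => sees S S S   [T ::= S S]
sees S S S => sees T S S   [S ::= T]
sees T S S => sees east T S S   [T ::= east T]
sees east T S S => sees east S S S S   [T ::= S S]
sees east S S S S => sees east E S S S   [S ::= E]
sees east E S S S => sees east east S S S   [E ::= east]
sees east east S S S => sees east east sees S S   [S ::= sees]
sees east east sees S S => sees east east sees sees S   [S ::= sees]
sees east east sees sees S => sees east east sees sees sees   [S ::= sees]

S => sees T S => sees S S S => sees T S S => sees east T S S => sees east S S S S => sees east E S S S => sees east east S S S => sees east east sees S S => sees east east sees sees S => sees east east sees sees sees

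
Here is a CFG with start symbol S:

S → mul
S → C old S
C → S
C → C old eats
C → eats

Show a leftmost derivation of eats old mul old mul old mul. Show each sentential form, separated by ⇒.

S ⇒ C old S   [S → C old S]
C old S ⇒ S old S   [C → S]
S old S ⇒ C old S old S   [S → C old S]
C old S old S ⇒ S old S old S   [C → S]
S old S old S ⇒ C old S old S old S   [S → C old S]
C old S old S old S ⇒ eats old S old S old S   [C → eats]
eats old S old S old S ⇒ eats old mul old S old S   [S → mul]
eats old mul old S old S ⇒ eats old mul old mul old S   [S → mul]
eats old mul old mul old S ⇒ eats old mul old mul old mul   [S → mul]

S ⇒ C old S ⇒ S old S ⇒ C old S old S ⇒ S old S old S ⇒ C old S old S old S ⇒ eats old S old S old S ⇒ eats old mul old S old S ⇒ eats old mul old mul old S ⇒ eats old mul old mul old mul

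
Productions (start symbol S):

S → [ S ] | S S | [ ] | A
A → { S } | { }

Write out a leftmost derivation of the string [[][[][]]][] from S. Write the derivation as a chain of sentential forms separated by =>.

S => SS => [S]S => [SS]S => [[]S]S => [[][S]]S => [[][SS]]S => [[][[]S]]S => [[][[][]]]S => [[][[][]]][]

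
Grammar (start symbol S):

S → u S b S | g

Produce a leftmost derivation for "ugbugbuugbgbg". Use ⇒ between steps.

S ⇒ uSbS ⇒ ugbS ⇒ ugbuSbS ⇒ ugbugbS ⇒ ugbugbuSbS ⇒ ugbugbuuSbSbS ⇒ ugbugbuugbSbS ⇒ ugbugbuugbgbS ⇒ ugbugbuugbgbg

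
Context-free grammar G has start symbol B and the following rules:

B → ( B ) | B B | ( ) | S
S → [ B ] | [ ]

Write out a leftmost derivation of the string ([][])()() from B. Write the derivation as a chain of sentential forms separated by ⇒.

B ⇒ BB   [B → B B]
BB ⇒ BBB   [B → B B]
BBB ⇒ (B)BB   [B → ( B )]
(B)BB ⇒ (BB)BB   [B → B B]
(BB)BB ⇒ (SB)BB   [B → S]
(SB)BB ⇒ ([]B)BB   [S → [ ]]
([]B)BB ⇒ ([]S)BB   [B → S]
([]S)BB ⇒ ([][])BB   [S → [ ]]
([][])BB ⇒ ([][])()B   [B → ( )]
([][])()B ⇒ ([][])()()   [B → ( )]

B ⇒ BB ⇒ BBB ⇒ (B)BB ⇒ (BB)BB ⇒ (SB)BB ⇒ ([]B)BB ⇒ ([]S)BB ⇒ ([][])BB ⇒ ([][])()B ⇒ ([][])()()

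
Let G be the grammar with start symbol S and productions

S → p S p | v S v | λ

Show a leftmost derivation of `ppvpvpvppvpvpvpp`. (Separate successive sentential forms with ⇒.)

S⇒pSp⇒ppSpp⇒ppvSvpp⇒ppvpSpvpp⇒ppvpvSvpvpp⇒ppvpvpSpvpvpp⇒ppvpvpvSvpvpvpp⇒ppvpvpvpSpvpvpvpp⇒ppvpvpvppvpvpvpp

S ⇒ pSp   [S → p S p]
pSp ⇒ ppSpp   [S → p S p]
ppSpp ⇒ ppvSvpp   [S → v S v]
ppvSvpp ⇒ ppvpSpvpp   [S → p S p]
ppvpSpvpp ⇒ ppvpvSvpvpp   [S → v S v]
ppvpvSvpvpp ⇒ ppvpvpSpvpvpp   [S → p S p]
ppvpvpSpvpvpp ⇒ ppvpvpvSvpvpvpp   [S → v S v]
ppvpvpvSvpvpvpp ⇒ ppvpvpvpSpvpvpvpp   [S → p S p]
ppvpvpvpSpvpvpvpp ⇒ ppvpvpvppvpvpvpp   [S → λ]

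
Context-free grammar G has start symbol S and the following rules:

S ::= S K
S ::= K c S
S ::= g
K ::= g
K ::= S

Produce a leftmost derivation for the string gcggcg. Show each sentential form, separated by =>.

S=>KcS=>ScS=>SKcS=>KcSKcS=>ScSKcS=>gcSKcS=>gcgKcS=>gcggcS=>gcggcg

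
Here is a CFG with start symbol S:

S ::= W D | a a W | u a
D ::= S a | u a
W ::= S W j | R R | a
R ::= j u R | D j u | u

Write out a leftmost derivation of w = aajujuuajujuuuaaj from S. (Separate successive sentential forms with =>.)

S => aaW => aaSWj => aaWDWj => aaRRDWj => aajuRRDWj => aajujuRRDWj => aajujuDjuRDWj => aajujuuajuRDWj => aajujuuajujuRDWj => aajujuuajujuuDWj => aajujuuajujuuuaWj => aajujuuajujuuuaaj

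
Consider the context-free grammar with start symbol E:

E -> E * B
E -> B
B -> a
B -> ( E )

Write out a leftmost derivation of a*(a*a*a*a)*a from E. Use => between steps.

E=>E*B=>E*B*B=>B*B*B=>a*B*B=>a*(E)*B=>a*(E*B)*B=>a*(E*B*B)*B=>a*(E*B*B*B)*B=>a*(B*B*B*B)*B=>a*(a*B*B*B)*B=>a*(a*a*B*B)*B=>a*(a*a*a*B)*B=>a*(a*a*a*a)*B=>a*(a*a*a*a)*a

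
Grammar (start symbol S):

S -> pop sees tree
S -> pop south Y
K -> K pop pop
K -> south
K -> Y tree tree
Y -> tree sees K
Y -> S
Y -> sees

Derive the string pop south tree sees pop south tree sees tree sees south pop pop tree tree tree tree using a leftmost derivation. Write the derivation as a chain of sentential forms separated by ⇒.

S ⇒ pop south Y ⇒ pop south tree sees K ⇒ pop south tree sees Y tree tree ⇒ pop south tree sees S tree tree ⇒ pop south tree sees pop south Y tree tree ⇒ pop south tree sees pop south tree sees K tree tree ⇒ pop south tree sees pop south tree sees Y tree tree tree tree ⇒ pop south tree sees pop south tree sees tree sees K tree tree tree tree ⇒ pop south tree sees pop south tree sees tree sees K pop pop tree tree tree tree ⇒ pop south tree sees pop south tree sees tree sees south pop pop tree tree tree tree

S ⇒ pop south Y   [S -> pop south Y]
pop south Y ⇒ pop south tree sees K   [Y -> tree sees K]
pop south tree sees K ⇒ pop south tree sees Y tree tree   [K -> Y tree tree]
pop south tree sees Y tree tree ⇒ pop south tree sees S tree tree   [Y -> S]
pop south tree sees S tree tree ⇒ pop south tree sees pop south Y tree tree   [S -> pop south Y]
pop south tree sees pop south Y tree tree ⇒ pop south tree sees pop south tree sees K tree tree   [Y -> tree sees K]
pop south tree sees pop south tree sees K tree tree ⇒ pop south tree sees pop south tree sees Y tree tree tree tree   [K -> Y tree tree]
pop south tree sees pop south tree sees Y tree tree tree tree ⇒ pop south tree sees pop south tree sees tree sees K tree tree tree tree   [Y -> tree sees K]
pop south tree sees pop south tree sees tree sees K tree tree tree tree ⇒ pop south tree sees pop south tree sees tree sees K pop pop tree tree tree tree   [K -> K pop pop]
pop south tree sees pop south tree sees tree sees K pop pop tree tree tree tree ⇒ pop south tree sees pop south tree sees tree sees south pop pop tree tree tree tree   [K -> south]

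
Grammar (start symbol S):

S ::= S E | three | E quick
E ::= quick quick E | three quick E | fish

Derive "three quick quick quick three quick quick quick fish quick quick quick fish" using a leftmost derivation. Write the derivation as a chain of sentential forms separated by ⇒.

S ⇒ S E ⇒ E quick E ⇒ three quick E quick E ⇒ three quick quick quick E quick E ⇒ three quick quick quick three quick E quick E ⇒ three quick quick quick three quick quick quick E quick E ⇒ three quick quick quick three quick quick quick fish quick E ⇒ three quick quick quick three quick quick quick fish quick quick quick E ⇒ three quick quick quick three quick quick quick fish quick quick quick fish

S ⇒ S E   [S ::= S E]
S E ⇒ E quick E   [S ::= E quick]
E quick E ⇒ three quick E quick E   [E ::= three quick E]
three quick E quick E ⇒ three quick quick quick E quick E   [E ::= quick quick E]
three quick quick quick E quick E ⇒ three quick quick quick three quick E quick E   [E ::= three quick E]
three quick quick quick three quick E quick E ⇒ three quick quick quick three quick quick quick E quick E   [E ::= quick quick E]
three quick quick quick three quick quick quick E quick E ⇒ three quick quick quick three quick quick quick fish quick E   [E ::= fish]
three quick quick quick three quick quick quick fish quick E ⇒ three quick quick quick three quick quick quick fish quick quick quick E   [E ::= quick quick E]
three quick quick quick three quick quick quick fish quick quick quick E ⇒ three quick quick quick three quick quick quick fish quick quick quick fish   [E ::= fish]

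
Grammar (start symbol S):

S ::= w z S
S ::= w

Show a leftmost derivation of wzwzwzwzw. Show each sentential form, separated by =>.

S => wzS   [S ::= w z S]
wzS => wzwzS   [S ::= w z S]
wzwzS => wzwzwzS   [S ::= w z S]
wzwzwzS => wzwzwzwzS   [S ::= w z S]
wzwzwzwzS => wzwzwzwzw   [S ::= w]

S => wzS => wzwzS => wzwzwzS => wzwzwzwzS => wzwzwzwzw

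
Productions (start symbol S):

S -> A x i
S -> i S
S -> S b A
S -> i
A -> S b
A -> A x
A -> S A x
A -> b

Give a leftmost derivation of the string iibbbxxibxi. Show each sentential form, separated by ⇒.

S ⇒ Axi   [S -> A x i]
Axi ⇒ Sbxi   [A -> S b]
Sbxi ⇒ Axibxi   [S -> A x i]
Axibxi ⇒ SAxxibxi   [A -> S A x]
SAxxibxi ⇒ SbAAxxibxi   [S -> S b A]
SbAAxxibxi ⇒ iSbAAxxibxi   [S -> i S]
iSbAAxxibxi ⇒ iibAAxxibxi   [S -> i]
iibAAxxibxi ⇒ iibbAxxibxi   [A -> b]
iibbAxxibxi ⇒ iibbbxxibxi   [A -> b]

S⇒Axi⇒Sbxi⇒Axibxi⇒SAxxibxi⇒SbAAxxibxi⇒iSbAAxxibxi⇒iibAAxxibxi⇒iibbAxxibxi⇒iibbbxxibxi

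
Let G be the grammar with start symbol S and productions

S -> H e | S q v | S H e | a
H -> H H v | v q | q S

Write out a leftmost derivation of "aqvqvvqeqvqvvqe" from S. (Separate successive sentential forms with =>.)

S=>SHe=>SqvHe=>SqvqvHe=>SHeqvqvHe=>SqvHeqvqvHe=>SqvqvHeqvqvHe=>aqvqvHeqvqvHe=>aqvqvvqeqvqvHe=>aqvqvvqeqvqvvqe

S => SHe   [S -> S H e]
SHe => SqvHe   [S -> S q v]
SqvHe => SqvqvHe   [S -> S q v]
SqvqvHe => SHeqvqvHe   [S -> S H e]
SHeqvqvHe => SqvHeqvqvHe   [S -> S q v]
SqvHeqvqvHe => SqvqvHeqvqvHe   [S -> S q v]
SqvqvHeqvqvHe => aqvqvHeqvqvHe   [S -> a]
aqvqvHeqvqvHe => aqvqvvqeqvqvHe   [H -> v q]
aqvqvvqeqvqvHe => aqvqvvqeqvqvvqe   [H -> v q]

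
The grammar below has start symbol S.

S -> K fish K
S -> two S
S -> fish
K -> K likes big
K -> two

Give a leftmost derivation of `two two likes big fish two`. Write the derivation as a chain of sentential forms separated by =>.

S => two S   [S -> two S]
two S => two K fish K   [S -> K fish K]
two K fish K => two K likes big fish K   [K -> K likes big]
two K likes big fish K => two two likes big fish K   [K -> two]
two two likes big fish K => two two likes big fish two   [K -> two]

S => two S => two K fish K => two K likes big fish K => two two likes big fish K => two two likes big fish two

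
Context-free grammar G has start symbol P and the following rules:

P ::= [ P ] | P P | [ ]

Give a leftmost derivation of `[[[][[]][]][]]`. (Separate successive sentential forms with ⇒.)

P ⇒ [P] ⇒ [PP] ⇒ [[P]P] ⇒ [[PP]P] ⇒ [[[]P]P] ⇒ [[[]PP]P] ⇒ [[[][P]P]P] ⇒ [[[][[]]P]P] ⇒ [[[][[]][]]P] ⇒ [[[][[]][]][]]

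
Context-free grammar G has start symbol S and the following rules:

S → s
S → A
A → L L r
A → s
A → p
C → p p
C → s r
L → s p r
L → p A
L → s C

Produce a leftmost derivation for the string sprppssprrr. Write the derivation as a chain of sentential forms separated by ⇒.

S ⇒ A   [S → A]
A ⇒ LLr   [A → L L r]
LLr ⇒ sprLr   [L → s p r]
sprLr ⇒ sprpAr   [L → p A]
sprpAr ⇒ sprpLLrr   [A → L L r]
sprpLLrr ⇒ sprppALrr   [L → p A]
sprppALrr ⇒ sprppsLrr   [A → s]
sprppsLrr ⇒ sprppssprrr   [L → s p r]

S ⇒ A ⇒ LLr ⇒ sprLr ⇒ sprpAr ⇒ sprpLLrr ⇒ sprppALrr ⇒ sprppsLrr ⇒ sprppssprrr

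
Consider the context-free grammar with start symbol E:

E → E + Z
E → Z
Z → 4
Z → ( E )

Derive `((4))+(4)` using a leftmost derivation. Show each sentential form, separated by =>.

E => E+Z   [E → E + Z]
E+Z => Z+Z   [E → Z]
Z+Z => (E)+Z   [Z → ( E )]
(E)+Z => (Z)+Z   [E → Z]
(Z)+Z => ((E))+Z   [Z → ( E )]
((E))+Z => ((Z))+Z   [E → Z]
((Z))+Z => ((4))+Z   [Z → 4]
((4))+Z => ((4))+(E)   [Z → ( E )]
((4))+(E) => ((4))+(Z)   [E → Z]
((4))+(Z) => ((4))+(4)   [Z → 4]

E => E+Z => Z+Z => (E)+Z => (Z)+Z => ((E))+Z => ((Z))+Z => ((4))+Z => ((4))+(E) => ((4))+(Z) => ((4))+(4)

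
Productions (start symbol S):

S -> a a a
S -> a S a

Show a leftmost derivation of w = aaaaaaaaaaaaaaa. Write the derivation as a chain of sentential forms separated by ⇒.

S ⇒ aSa ⇒ aaSaa ⇒ aaaSaaa ⇒ aaaaSaaaa ⇒ aaaaaSaaaaa ⇒ aaaaaaSaaaaaa ⇒ aaaaaaaaaaaaaaa

S ⇒ aSa   [S -> a S a]
aSa ⇒ aaSaa   [S -> a S a]
aaSaa ⇒ aaaSaaa   [S -> a S a]
aaaSaaa ⇒ aaaaSaaaa   [S -> a S a]
aaaaSaaaa ⇒ aaaaaSaaaaa   [S -> a S a]
aaaaaSaaaaa ⇒ aaaaaaSaaaaaa   [S -> a S a]
aaaaaaSaaaaaa ⇒ aaaaaaaaaaaaaaa   [S -> a a a]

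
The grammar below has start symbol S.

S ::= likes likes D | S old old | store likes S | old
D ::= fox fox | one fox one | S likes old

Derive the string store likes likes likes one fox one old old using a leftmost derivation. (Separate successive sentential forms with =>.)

S => store likes S => store likes S old old => store likes likes likes D old old => store likes likes likes one fox one old old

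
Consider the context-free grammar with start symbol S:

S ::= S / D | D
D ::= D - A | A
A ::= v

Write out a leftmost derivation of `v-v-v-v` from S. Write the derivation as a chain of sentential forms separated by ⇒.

S ⇒ D ⇒ D-A ⇒ D-A-A ⇒ D-A-A-A ⇒ A-A-A-A ⇒ v-A-A-A ⇒ v-v-A-A ⇒ v-v-v-A ⇒ v-v-v-v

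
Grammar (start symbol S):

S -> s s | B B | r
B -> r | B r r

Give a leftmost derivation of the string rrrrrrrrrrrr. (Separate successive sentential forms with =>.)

S=>BB=>BrrB=>BrrrrB=>BrrrrrrB=>BrrrrrrrrB=>BrrrrrrrrrrB=>rrrrrrrrrrrB=>rrrrrrrrrrrr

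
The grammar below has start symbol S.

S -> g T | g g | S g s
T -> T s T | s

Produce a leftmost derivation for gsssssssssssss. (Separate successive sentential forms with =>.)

S => gT   [S -> g T]
gT => gTsT   [T -> T s T]
gTsT => gTsTsT   [T -> T s T]
gTsTsT => gssTsT   [T -> s]
gssTsT => gssTsTsT   [T -> T s T]
gssTsTsT => gssssTsT   [T -> s]
gssssTsT => gssssTsTsT   [T -> T s T]
gssssTsTsT => gssssTsTsTsT   [T -> T s T]
gssssTsTsTsT => gssssssTsTsT   [T -> s]
gssssssTsTsT => gssssssssTsT   [T -> s]
gssssssssTsT => gssssssssTsTsT   [T -> T s T]
gssssssssTsTsT => gssssssssssTsT   [T -> s]
gssssssssssTsT => gssssssssssssT   [T -> s]
gssssssssssssT => gsssssssssssss   [T -> s]

S=>gT=>gTsT=>gTsTsT=>gssTsT=>gssTsTsT=>gssssTsT=>gssssTsTsT=>gssssTsTsTsT=>gssssssTsTsT=>gssssssssTsT=>gssssssssTsTsT=>gssssssssssTsT=>gssssssssssssT=>gsssssssssssss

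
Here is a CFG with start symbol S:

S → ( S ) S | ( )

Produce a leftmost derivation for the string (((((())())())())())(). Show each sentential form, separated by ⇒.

S ⇒ (S)S ⇒ ((S)S)S ⇒ (((S)S)S)S ⇒ ((((S)S)S)S)S ⇒ (((((S)S)S)S)S)S ⇒ (((((())S)S)S)S)S ⇒ (((((())())S)S)S)S ⇒ (((((())())())S)S)S ⇒ (((((())())())())S)S ⇒ (((((())())())())())S ⇒ (((((())())())())())()

S ⇒ (S)S   [S → ( S ) S]
(S)S ⇒ ((S)S)S   [S → ( S ) S]
((S)S)S ⇒ (((S)S)S)S   [S → ( S ) S]
(((S)S)S)S ⇒ ((((S)S)S)S)S   [S → ( S ) S]
((((S)S)S)S)S ⇒ (((((S)S)S)S)S)S   [S → ( S ) S]
(((((S)S)S)S)S)S ⇒ (((((())S)S)S)S)S   [S → ( )]
(((((())S)S)S)S)S ⇒ (((((())())S)S)S)S   [S → ( )]
(((((())())S)S)S)S ⇒ (((((())())())S)S)S   [S → ( )]
(((((())())())S)S)S ⇒ (((((())())())())S)S   [S → ( )]
(((((())())())())S)S ⇒ (((((())())())())())S   [S → ( )]
(((((())())())())())S ⇒ (((((())())())())())()   [S → ( )]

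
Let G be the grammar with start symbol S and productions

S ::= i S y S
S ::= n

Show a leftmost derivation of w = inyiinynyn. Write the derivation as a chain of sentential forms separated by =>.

S => iSyS   [S ::= i S y S]
iSyS => inyS   [S ::= n]
inyS => inyiSyS   [S ::= i S y S]
inyiSyS => inyiiSySyS   [S ::= i S y S]
inyiiSySyS => inyiinySyS   [S ::= n]
inyiinySyS => inyiinynyS   [S ::= n]
inyiinynyS => inyiinynyn   [S ::= n]

S => iSyS => inyS => inyiSyS => inyiiSySyS => inyiinySyS => inyiinynyS => inyiinynyn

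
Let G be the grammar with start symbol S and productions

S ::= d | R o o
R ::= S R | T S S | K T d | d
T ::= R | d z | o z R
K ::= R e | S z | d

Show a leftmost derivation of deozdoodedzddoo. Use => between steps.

S=>Roo=>KTdoo=>ReTdoo=>deTdoo=>deozRdoo=>deozSRdoo=>deozRooRdoo=>deozdooRdoo=>deozdooKTddoo=>deozdooReTddoo=>deozdoodeTddoo=>deozdoodedzddoo

S => Roo   [S ::= R o o]
Roo => KTdoo   [R ::= K T d]
KTdoo => ReTdoo   [K ::= R e]
ReTdoo => deTdoo   [R ::= d]
deTdoo => deozRdoo   [T ::= o z R]
deozRdoo => deozSRdoo   [R ::= S R]
deozSRdoo => deozRooRdoo   [S ::= R o o]
deozRooRdoo => deozdooRdoo   [R ::= d]
deozdooRdoo => deozdooKTddoo   [R ::= K T d]
deozdooKTddoo => deozdooReTddoo   [K ::= R e]
deozdooReTddoo => deozdoodeTddoo   [R ::= d]
deozdoodeTddoo => deozdoodedzddoo   [T ::= d z]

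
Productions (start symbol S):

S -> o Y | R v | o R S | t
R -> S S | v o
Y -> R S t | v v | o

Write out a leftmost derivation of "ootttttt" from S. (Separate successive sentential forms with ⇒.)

S ⇒ oRS ⇒ oSSS ⇒ ooYSS ⇒ ooRStSS ⇒ ooSSStSS ⇒ ootSStSS ⇒ oottStSS ⇒ oottttSS ⇒ ootttttS ⇒ ootttttt

S ⇒ oRS   [S -> o R S]
oRS ⇒ oSSS   [R -> S S]
oSSS ⇒ ooYSS   [S -> o Y]
ooYSS ⇒ ooRStSS   [Y -> R S t]
ooRStSS ⇒ ooSSStSS   [R -> S S]
ooSSStSS ⇒ ootSStSS   [S -> t]
ootSStSS ⇒ oottStSS   [S -> t]
oottStSS ⇒ oottttSS   [S -> t]
oottttSS ⇒ ootttttS   [S -> t]
ootttttS ⇒ ootttttt   [S -> t]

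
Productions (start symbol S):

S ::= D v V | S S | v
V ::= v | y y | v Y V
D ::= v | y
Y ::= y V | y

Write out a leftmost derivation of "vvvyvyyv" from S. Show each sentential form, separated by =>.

S => SS => DvVS => vvVS => vvvYVS => vvvyVVS => vvvyvVS => vvvyvyyS => vvvyvyyv

S => SS   [S ::= S S]
SS => DvVS   [S ::= D v V]
DvVS => vvVS   [D ::= v]
vvVS => vvvYVS   [V ::= v Y V]
vvvYVS => vvvyVVS   [Y ::= y V]
vvvyVVS => vvvyvVS   [V ::= v]
vvvyvVS => vvvyvyyS   [V ::= y y]
vvvyvyyS => vvvyvyyv   [S ::= v]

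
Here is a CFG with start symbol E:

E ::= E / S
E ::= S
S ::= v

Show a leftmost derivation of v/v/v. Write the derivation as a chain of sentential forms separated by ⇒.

E ⇒ E/S ⇒ E/S/S ⇒ S/S/S ⇒ v/S/S ⇒ v/v/S ⇒ v/v/v

E ⇒ E/S   [E ::= E / S]
E/S ⇒ E/S/S   [E ::= E / S]
E/S/S ⇒ S/S/S   [E ::= S]
S/S/S ⇒ v/S/S   [S ::= v]
v/S/S ⇒ v/v/S   [S ::= v]
v/v/S ⇒ v/v/v   [S ::= v]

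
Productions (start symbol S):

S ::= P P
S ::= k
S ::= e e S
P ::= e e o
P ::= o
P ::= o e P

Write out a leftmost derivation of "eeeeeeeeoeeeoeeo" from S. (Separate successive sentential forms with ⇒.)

S⇒eeS⇒eeeeS⇒eeeeeeS⇒eeeeeeeeS⇒eeeeeeeePP⇒eeeeeeeeoePP⇒eeeeeeeeoeeeoP⇒eeeeeeeeoeeeoeeo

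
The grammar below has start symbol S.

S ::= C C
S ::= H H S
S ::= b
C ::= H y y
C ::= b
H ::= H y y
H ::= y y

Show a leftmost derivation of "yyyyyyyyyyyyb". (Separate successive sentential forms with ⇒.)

S⇒CC⇒HyyC⇒HyyyyC⇒HyyyyyyC⇒HyyyyyyyyC⇒HyyyyyyyyyyC⇒yyyyyyyyyyyyC⇒yyyyyyyyyyyyb

S ⇒ CC   [S ::= C C]
CC ⇒ HyyC   [C ::= H y y]
HyyC ⇒ HyyyyC   [H ::= H y y]
HyyyyC ⇒ HyyyyyyC   [H ::= H y y]
HyyyyyyC ⇒ HyyyyyyyyC   [H ::= H y y]
HyyyyyyyyC ⇒ HyyyyyyyyyyC   [H ::= H y y]
HyyyyyyyyyyC ⇒ yyyyyyyyyyyyC   [H ::= y y]
yyyyyyyyyyyyC ⇒ yyyyyyyyyyyyb   [C ::= b]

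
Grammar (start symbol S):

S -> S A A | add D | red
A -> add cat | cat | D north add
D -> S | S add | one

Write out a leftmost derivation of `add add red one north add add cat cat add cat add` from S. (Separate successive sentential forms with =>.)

S => add D => add S add => add S A A add => add S A A A A add => add add D A A A A add => add add S A A A A add => add add red A A A A add => add add red D north add A A A add => add add red one north add A A A add => add add red one north add add cat A A add => add add red one north add add cat cat A add => add add red one north add add cat cat add cat add

S => add D   [S -> add D]
add D => add S add   [D -> S add]
add S add => add S A A add   [S -> S A A]
add S A A add => add S A A A A add   [S -> S A A]
add S A A A A add => add add D A A A A add   [S -> add D]
add add D A A A A add => add add S A A A A add   [D -> S]
add add S A A A A add => add add red A A A A add   [S -> red]
add add red A A A A add => add add red D north add A A A add   [A -> D north add]
add add red D north add A A A add => add add red one north add A A A add   [D -> one]
add add red one north add A A A add => add add red one north add add cat A A add   [A -> add cat]
add add red one north add add cat A A add => add add red one north add add cat cat A add   [A -> cat]
add add red one north add add cat cat A add => add add red one north add add cat cat add cat add   [A -> add cat]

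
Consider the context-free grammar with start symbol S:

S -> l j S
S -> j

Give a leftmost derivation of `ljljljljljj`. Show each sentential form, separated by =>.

S => ljS => ljljS => ljljljS => ljljljljS => ljljljljljS => ljljljljljj

S => ljS   [S -> l j S]
ljS => ljljS   [S -> l j S]
ljljS => ljljljS   [S -> l j S]
ljljljS => ljljljljS   [S -> l j S]
ljljljljS => ljljljljljS   [S -> l j S]
ljljljljljS => ljljljljljj   [S -> j]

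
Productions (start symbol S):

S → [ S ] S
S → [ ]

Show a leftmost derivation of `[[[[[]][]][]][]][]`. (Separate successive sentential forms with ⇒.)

S⇒[S]S⇒[[S]S]S⇒[[[S]S]S]S⇒[[[[S]S]S]S]S⇒[[[[[]]S]S]S]S⇒[[[[[]][]]S]S]S⇒[[[[[]][]][]]S]S⇒[[[[[]][]][]][]]S⇒[[[[[]][]][]][]][]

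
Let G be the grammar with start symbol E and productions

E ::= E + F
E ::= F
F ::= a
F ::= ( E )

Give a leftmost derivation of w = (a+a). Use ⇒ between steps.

E ⇒ F   [E ::= F]
F ⇒ (E)   [F ::= ( E )]
(E) ⇒ (E+F)   [E ::= E + F]
(E+F) ⇒ (F+F)   [E ::= F]
(F+F) ⇒ (a+F)   [F ::= a]
(a+F) ⇒ (a+a)   [F ::= a]

E ⇒ F ⇒ (E) ⇒ (E+F) ⇒ (F+F) ⇒ (a+F) ⇒ (a+a)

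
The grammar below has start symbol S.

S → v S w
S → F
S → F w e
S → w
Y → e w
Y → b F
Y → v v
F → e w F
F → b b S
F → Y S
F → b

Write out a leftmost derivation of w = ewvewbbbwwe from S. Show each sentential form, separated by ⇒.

S ⇒ Fwe   [S → F w e]
Fwe ⇒ YSwe   [F → Y S]
YSwe ⇒ ewSwe   [Y → e w]
ewSwe ⇒ ewvSwwe   [S → v S w]
ewvSwwe ⇒ ewvFwwe   [S → F]
ewvFwwe ⇒ ewvYSwwe   [F → Y S]
ewvYSwwe ⇒ ewvewSwwe   [Y → e w]
ewvewSwwe ⇒ ewvewFwwe   [S → F]
ewvewFwwe ⇒ ewvewbbSwwe   [F → b b S]
ewvewbbSwwe ⇒ ewvewbbFwwe   [S → F]
ewvewbbFwwe ⇒ ewvewbbbwwe   [F → b]

S⇒Fwe⇒YSwe⇒ewSwe⇒ewvSwwe⇒ewvFwwe⇒ewvYSwwe⇒ewvewSwwe⇒ewvewFwwe⇒ewvewbbSwwe⇒ewvewbbFwwe⇒ewvewbbbwwe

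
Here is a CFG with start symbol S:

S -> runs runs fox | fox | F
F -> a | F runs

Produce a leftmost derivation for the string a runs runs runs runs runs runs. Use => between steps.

S => F => F runs => F runs runs => F runs runs runs => F runs runs runs runs => F runs runs runs runs runs => F runs runs runs runs runs runs => a runs runs runs runs runs runs

S => F   [S -> F]
F => F runs   [F -> F runs]
F runs => F runs runs   [F -> F runs]
F runs runs => F runs runs runs   [F -> F runs]
F runs runs runs => F runs runs runs runs   [F -> F runs]
F runs runs runs runs => F runs runs runs runs runs   [F -> F runs]
F runs runs runs runs runs => F runs runs runs runs runs runs   [F -> F runs]
F runs runs runs runs runs runs => a runs runs runs runs runs runs   [F -> a]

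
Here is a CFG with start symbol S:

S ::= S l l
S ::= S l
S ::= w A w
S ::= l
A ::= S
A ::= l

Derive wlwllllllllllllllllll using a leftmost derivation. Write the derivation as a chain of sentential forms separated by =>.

S=>Sll=>Sllll=>Sllllll=>Sllllllll=>Slllllllll=>Slllllllllll=>Slllllllllllll=>Slllllllllllllll=>Slllllllllllllllll=>Sllllllllllllllllll=>wAwllllllllllllllllll=>wlwllllllllllllllllll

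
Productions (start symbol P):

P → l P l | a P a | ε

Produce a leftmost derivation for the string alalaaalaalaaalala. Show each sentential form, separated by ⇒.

P⇒aPa⇒alPla⇒alaPala⇒alalPlala⇒alalaPalala⇒alalaaPaalala⇒alalaaaPaaalala⇒alalaaalPlaaalala⇒alalaaalaPalaaalala⇒alalaaalaalaaalala

P ⇒ aPa   [P → a P a]
aPa ⇒ alPla   [P → l P l]
alPla ⇒ alaPala   [P → a P a]
alaPala ⇒ alalPlala   [P → l P l]
alalPlala ⇒ alalaPalala   [P → a P a]
alalaPalala ⇒ alalaaPaalala   [P → a P a]
alalaaPaalala ⇒ alalaaaPaaalala   [P → a P a]
alalaaaPaaalala ⇒ alalaaalPlaaalala   [P → l P l]
alalaaalPlaaalala ⇒ alalaaalaPalaaalala   [P → a P a]
alalaaalaPalaaalala ⇒ alalaaalaalaaalala   [P → ε]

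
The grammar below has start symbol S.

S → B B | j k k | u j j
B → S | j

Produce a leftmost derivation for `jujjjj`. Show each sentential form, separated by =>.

S => BB   [S → B B]
BB => jB   [B → j]
jB => jS   [B → S]
jS => jBB   [S → B B]
jBB => jSB   [B → S]
jSB => jBBB   [S → B B]
jBBB => jSBB   [B → S]
jSBB => jujjBB   [S → u j j]
jujjBB => jujjjB   [B → j]
jujjjB => jujjjj   [B → j]

S => BB => jB => jS => jBB => jSB => jBBB => jSBB => jujjBB => jujjjB => jujjjj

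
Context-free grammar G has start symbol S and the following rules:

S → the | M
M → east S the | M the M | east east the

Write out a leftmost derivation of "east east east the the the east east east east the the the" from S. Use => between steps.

S => M   [S → M]
M => M the M   [M → M the M]
M the M => east S the the M   [M → east S the]
east S the the M => east M the the M   [S → M]
east M the the M => east east east the the the M   [M → east east the]
east east east the the the M => east east east the the the east S the   [M → east S the]
east east east the the the east S the => east east east the the the east M the   [S → M]
east east east the the the east M the => east east east the the the east east S the the   [M → east S the]
east east east the the the east east S the the => east east east the the the east east M the the   [S → M]
east east east the the the east east M the the => east east east the the the east east east east the the the   [M → east east the]

S => M => M the M => east S the the M => east M the the M => east east east the the the M => east east east the the the east S the => east east east the the the east M the => east east east the the the east east S the the => east east east the the the east east M the the => east east east the the the east east east east the the the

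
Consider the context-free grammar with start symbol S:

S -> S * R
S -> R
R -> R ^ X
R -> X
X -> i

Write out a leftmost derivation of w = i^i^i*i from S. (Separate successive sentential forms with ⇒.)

S ⇒ S*R ⇒ R*R ⇒ R^X*R ⇒ R^X^X*R ⇒ X^X^X*R ⇒ i^X^X*R ⇒ i^i^X*R ⇒ i^i^i*R ⇒ i^i^i*X ⇒ i^i^i*i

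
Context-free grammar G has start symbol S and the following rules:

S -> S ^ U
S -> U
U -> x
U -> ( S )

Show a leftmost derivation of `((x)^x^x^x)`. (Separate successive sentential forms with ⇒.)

S ⇒ U   [S -> U]
U ⇒ (S)   [U -> ( S )]
(S) ⇒ (S^U)   [S -> S ^ U]
(S^U) ⇒ (S^U^U)   [S -> S ^ U]
(S^U^U) ⇒ (S^U^U^U)   [S -> S ^ U]
(S^U^U^U) ⇒ (U^U^U^U)   [S -> U]
(U^U^U^U) ⇒ ((S)^U^U^U)   [U -> ( S )]
((S)^U^U^U) ⇒ ((U)^U^U^U)   [S -> U]
((U)^U^U^U) ⇒ ((x)^U^U^U)   [U -> x]
((x)^U^U^U) ⇒ ((x)^x^U^U)   [U -> x]
((x)^x^U^U) ⇒ ((x)^x^x^U)   [U -> x]
((x)^x^x^U) ⇒ ((x)^x^x^x)   [U -> x]

S ⇒ U ⇒ (S) ⇒ (S^U) ⇒ (S^U^U) ⇒ (S^U^U^U) ⇒ (U^U^U^U) ⇒ ((S)^U^U^U) ⇒ ((U)^U^U^U) ⇒ ((x)^U^U^U) ⇒ ((x)^x^U^U) ⇒ ((x)^x^x^U) ⇒ ((x)^x^x^x)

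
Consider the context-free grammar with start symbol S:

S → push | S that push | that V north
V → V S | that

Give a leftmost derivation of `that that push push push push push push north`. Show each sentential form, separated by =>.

S => that V north => that V S north => that V S S north => that V S S S north => that V S S S S north => that V S S S S S north => that V S S S S S S north => that that S S S S S S north => that that push S S S S S north => that that push push S S S S north => that that push push push S S S north => that that push push push push S S north => that that push push push push push S north => that that push push push push push push north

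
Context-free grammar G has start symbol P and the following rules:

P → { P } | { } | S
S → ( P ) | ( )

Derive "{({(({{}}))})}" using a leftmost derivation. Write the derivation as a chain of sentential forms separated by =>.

P => {P}   [P → { P }]
{P} => {S}   [P → S]
{S} => {(P)}   [S → ( P )]
{(P)} => {({P})}   [P → { P }]
{({P})} => {({S})}   [P → S]
{({S})} => {({(P)})}   [S → ( P )]
{({(P)})} => {({(S)})}   [P → S]
{({(S)})} => {({((P))})}   [S → ( P )]
{({((P))})} => {({(({P}))})}   [P → { P }]
{({(({P}))})} => {({(({{}}))})}   [P → { }]

P => {P} => {S} => {(P)} => {({P})} => {({S})} => {({(P)})} => {({(S)})} => {({((P))})} => {({(({P}))})} => {({(({{}}))})}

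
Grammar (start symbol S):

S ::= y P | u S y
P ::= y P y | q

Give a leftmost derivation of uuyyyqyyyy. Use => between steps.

S => uSy => uuSyy => uuyPyy => uuyyPyyy => uuyyyPyyyy => uuyyyqyyyy

S => uSy   [S ::= u S y]
uSy => uuSyy   [S ::= u S y]
uuSyy => uuyPyy   [S ::= y P]
uuyPyy => uuyyPyyy   [P ::= y P y]
uuyyPyyy => uuyyyPyyyy   [P ::= y P y]
uuyyyPyyyy => uuyyyqyyyy   [P ::= q]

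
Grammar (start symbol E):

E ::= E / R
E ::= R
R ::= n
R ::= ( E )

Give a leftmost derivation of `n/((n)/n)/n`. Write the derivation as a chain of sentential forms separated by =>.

E => E/R   [E ::= E / R]
E/R => E/R/R   [E ::= E / R]
E/R/R => R/R/R   [E ::= R]
R/R/R => n/R/R   [R ::= n]
n/R/R => n/(E)/R   [R ::= ( E )]
n/(E)/R => n/(E/R)/R   [E ::= E / R]
n/(E/R)/R => n/(R/R)/R   [E ::= R]
n/(R/R)/R => n/((E)/R)/R   [R ::= ( E )]
n/((E)/R)/R => n/((R)/R)/R   [E ::= R]
n/((R)/R)/R => n/((n)/R)/R   [R ::= n]
n/((n)/R)/R => n/((n)/n)/R   [R ::= n]
n/((n)/n)/R => n/((n)/n)/n   [R ::= n]

E=>E/R=>E/R/R=>R/R/R=>n/R/R=>n/(E)/R=>n/(E/R)/R=>n/(R/R)/R=>n/((E)/R)/R=>n/((R)/R)/R=>n/((n)/R)/R=>n/((n)/n)/R=>n/((n)/n)/n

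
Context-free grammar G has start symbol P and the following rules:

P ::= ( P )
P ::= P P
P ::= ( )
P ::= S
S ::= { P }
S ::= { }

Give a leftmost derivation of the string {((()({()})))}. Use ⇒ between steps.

P ⇒ S ⇒ {P} ⇒ {(P)} ⇒ {((P))} ⇒ {((PP))} ⇒ {((()P))} ⇒ {((()(P)))} ⇒ {((()(S)))} ⇒ {((()({P})))} ⇒ {((()({()})))}

P ⇒ S   [P ::= S]
S ⇒ {P}   [S ::= { P }]
{P} ⇒ {(P)}   [P ::= ( P )]
{(P)} ⇒ {((P))}   [P ::= ( P )]
{((P))} ⇒ {((PP))}   [P ::= P P]
{((PP))} ⇒ {((()P))}   [P ::= ( )]
{((()P))} ⇒ {((()(P)))}   [P ::= ( P )]
{((()(P)))} ⇒ {((()(S)))}   [P ::= S]
{((()(S)))} ⇒ {((()({P})))}   [S ::= { P }]
{((()({P})))} ⇒ {((()({()})))}   [P ::= ( )]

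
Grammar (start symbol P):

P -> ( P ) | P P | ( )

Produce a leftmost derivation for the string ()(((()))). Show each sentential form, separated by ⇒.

P ⇒ PP ⇒ ()P ⇒ ()(P) ⇒ ()((P)) ⇒ ()(((P))) ⇒ ()(((())))

P ⇒ PP   [P -> P P]
PP ⇒ ()P   [P -> ( )]
()P ⇒ ()(P)   [P -> ( P )]
()(P) ⇒ ()((P))   [P -> ( P )]
()((P)) ⇒ ()(((P)))   [P -> ( P )]
()(((P))) ⇒ ()(((())))   [P -> ( )]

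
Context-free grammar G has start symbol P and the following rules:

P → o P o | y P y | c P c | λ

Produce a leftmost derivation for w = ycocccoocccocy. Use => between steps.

P => yPy   [P → y P y]
yPy => ycPcy   [P → c P c]
ycPcy => ycoPocy   [P → o P o]
ycoPocy => ycocPcocy   [P → c P c]
ycocPcocy => ycoccPccocy   [P → c P c]
ycoccPccocy => ycocccPcccocy   [P → c P c]
ycocccPcccocy => ycocccoPocccocy   [P → o P o]
ycocccoPocccocy => ycocccoocccocy   [P → λ]

P => yPy => ycPcy => ycoPocy => ycocPcocy => ycoccPccocy => ycocccPcccocy => ycocccoPocccocy => ycocccoocccocy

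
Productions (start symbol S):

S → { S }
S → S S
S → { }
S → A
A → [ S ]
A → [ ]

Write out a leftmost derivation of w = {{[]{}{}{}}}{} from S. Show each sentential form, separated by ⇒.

S ⇒ SS ⇒ {S}S ⇒ {{S}}S ⇒ {{SS}}S ⇒ {{SSS}}S ⇒ {{SSSS}}S ⇒ {{ASSS}}S ⇒ {{[]SSS}}S ⇒ {{[]{}SS}}S ⇒ {{[]{}{}S}}S ⇒ {{[]{}{}{}}}S ⇒ {{[]{}{}{}}}{}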